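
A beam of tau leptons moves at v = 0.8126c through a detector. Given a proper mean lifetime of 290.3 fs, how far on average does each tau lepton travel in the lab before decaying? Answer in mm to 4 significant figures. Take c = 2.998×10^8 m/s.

γ = 1/√(1 − 0.8126²) = 1.71579
Dilated lifetime: Δt = γτ₀ = 1.71579 × 290.3 fs = 498.094 fs
d = vΔt = 0.8126c × 498.094 fs = 2.43617×10^8 m/s × 4.98094×10^-13 s = 0.1213 mm

d ≈ 0.1213 mm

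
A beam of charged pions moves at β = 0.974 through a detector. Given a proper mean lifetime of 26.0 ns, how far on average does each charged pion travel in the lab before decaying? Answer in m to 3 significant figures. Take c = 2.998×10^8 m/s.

γ = 1/√(1 − 0.974²) = 4.4141
Dilated lifetime: Δt = γτ₀ = 4.4141 × 26.0 ns = 114.77 ns
d = vΔt = 0.974c × 114.77 ns = 2.9201×10^8 m/s × 1.1477×10^-7 s = 33.5 m

d ≈ 33.5 m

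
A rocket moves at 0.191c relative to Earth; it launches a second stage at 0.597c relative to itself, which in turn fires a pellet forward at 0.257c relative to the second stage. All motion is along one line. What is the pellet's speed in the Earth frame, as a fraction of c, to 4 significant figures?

Compose boost 2: (0.597 + 0.191)/(1 + 0.597×0.191) = 0.7880/1.11403 = 0.707344
Compose boost 3: (0.257 + 0.707344)/(1 + 0.257×0.707344) = 0.964344/1.18179 = 0.8160

u ≈ 0.8160c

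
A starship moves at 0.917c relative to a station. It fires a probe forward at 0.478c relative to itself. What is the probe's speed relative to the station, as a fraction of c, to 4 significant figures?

Relativistic velocity addition: u = (u' + v)/(1 + u'v/c²)
= (0.478 + 0.917)/(1 + 0.478×0.917) = 1.395/1.43833 = 0.9699

u ≈ 0.9699c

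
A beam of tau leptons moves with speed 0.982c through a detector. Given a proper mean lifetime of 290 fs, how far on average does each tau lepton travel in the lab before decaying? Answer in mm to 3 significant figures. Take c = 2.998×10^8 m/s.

d ≈ 0.452 mm

γ = 1/√(1 − 0.982²) = 5.2943
Dilated lifetime: Δt = γτ₀ = 5.2943 × 290 fs = 1535.4 fs
d = vΔt = 0.982c × 1535.4 fs = 2.9440×10^8 m/s × 1.5354×10^-12 s = 0.452 mm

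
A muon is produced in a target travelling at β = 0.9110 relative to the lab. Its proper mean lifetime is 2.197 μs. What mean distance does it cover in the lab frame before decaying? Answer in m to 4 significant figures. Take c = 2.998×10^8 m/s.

γ = 1/√(1 − 0.9110²) = 2.42479
Dilated lifetime: Δt = γτ₀ = 2.42479 × 2.197 μs = 5.32727 μs
d = vΔt = 0.9110c × 5.32727 μs = 2.73118×10^8 m/s × 5.32727×10^-6 s = 1455 m

d ≈ 1455 m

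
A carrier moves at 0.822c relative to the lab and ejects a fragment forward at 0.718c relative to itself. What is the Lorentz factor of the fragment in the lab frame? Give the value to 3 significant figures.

u_lab = (0.718 + 0.822)/(1 + 0.718×0.822) = 1.540/1.59020 = 0.968434
γ = 1/√(1 − 0.968434²) = 4.01

γ ≈ 4.01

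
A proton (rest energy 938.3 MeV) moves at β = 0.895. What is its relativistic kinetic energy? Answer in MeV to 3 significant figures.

K ≈ 1170 MeV

γ = 1/√(1 − 0.895²) = 2.2418
K = (γ − 1)m₀c² = (2.2418 − 1) × 938.3 MeV = 1.2418 × 938.3 MeV = 1170 MeV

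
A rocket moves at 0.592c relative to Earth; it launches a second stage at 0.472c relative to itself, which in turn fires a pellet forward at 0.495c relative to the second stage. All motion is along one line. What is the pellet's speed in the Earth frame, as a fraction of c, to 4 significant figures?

u ≈ 0.9398c

Compose boost 2: (0.472 + 0.592)/(1 + 0.472×0.592) = 1.064/1.27942 = 0.831624
Compose boost 3: (0.495 + 0.831624)/(1 + 0.495×0.831624) = 1.32662/1.41165 = 0.9398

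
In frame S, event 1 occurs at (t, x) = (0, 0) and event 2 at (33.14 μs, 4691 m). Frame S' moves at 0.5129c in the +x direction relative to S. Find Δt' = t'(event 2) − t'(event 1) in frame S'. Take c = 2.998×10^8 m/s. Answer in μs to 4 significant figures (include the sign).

Δt' ≈ 29.26 μs

γ = 1/√(1 − 0.5129²) = 1.16489
Δt' = γ(Δt − vΔx/c²) = 1.16489 × (33.14 μs − 0.5129×4691 m / (2.998×10^8 m/s))
= 1.16489 × (25.1146 μs) = 29.26 μs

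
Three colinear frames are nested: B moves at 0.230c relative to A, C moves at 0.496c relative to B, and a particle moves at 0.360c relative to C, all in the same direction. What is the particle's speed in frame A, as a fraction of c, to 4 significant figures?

Compose boost 2: (0.496 + 0.230)/(1 + 0.496×0.230) = 0.7260/1.11408 = 0.651659
Compose boost 3: (0.360 + 0.651659)/(1 + 0.360×0.651659) = 1.01166/1.23460 = 0.8194

u ≈ 0.8194c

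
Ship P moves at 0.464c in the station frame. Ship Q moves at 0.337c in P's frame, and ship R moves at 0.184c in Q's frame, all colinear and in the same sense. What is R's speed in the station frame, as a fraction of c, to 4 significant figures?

u ≈ 0.7776c

Compose boost 2: (0.337 + 0.464)/(1 + 0.337×0.464) = 0.8010/1.15637 = 0.692686
Compose boost 3: (0.184 + 0.692686)/(1 + 0.184×0.692686) = 0.876686/1.12745 = 0.7776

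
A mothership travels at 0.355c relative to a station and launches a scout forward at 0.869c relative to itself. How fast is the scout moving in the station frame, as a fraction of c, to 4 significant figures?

u ≈ 0.9354c

Compose boost 2: (0.869 + 0.355)/(1 + 0.869×0.355) = 1.224/1.30849 = 0.9354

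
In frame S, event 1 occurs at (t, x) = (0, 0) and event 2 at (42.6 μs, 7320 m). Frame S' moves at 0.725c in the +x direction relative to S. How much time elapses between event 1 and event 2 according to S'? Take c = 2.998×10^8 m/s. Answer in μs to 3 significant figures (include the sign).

Δt' ≈ 36.1 μs

γ = 1/√(1 − 0.725²) = 1.4519
Δt' = γ(Δt − vΔx/c²) = 1.4519 × (42.6 μs − 0.725×7320 m / (2.998×10^8 m/s))
= 1.4519 × (24.898 μs) = 36.1 μs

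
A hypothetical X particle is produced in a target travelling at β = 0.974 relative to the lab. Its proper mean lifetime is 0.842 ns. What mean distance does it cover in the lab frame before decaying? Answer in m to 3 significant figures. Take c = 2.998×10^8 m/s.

γ = 1/√(1 − 0.974²) = 4.4141
Dilated lifetime: Δt = γτ₀ = 4.4141 × 0.842 ns = 3.7167 ns
d = vΔt = 0.974c × 3.7167 ns = 2.9201×10^8 m/s × 3.7167×10^-9 s = 1.09 m

d ≈ 1.09 m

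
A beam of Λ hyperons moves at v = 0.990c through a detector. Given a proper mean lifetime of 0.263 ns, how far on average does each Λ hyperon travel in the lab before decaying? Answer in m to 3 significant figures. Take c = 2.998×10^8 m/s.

d ≈ 0.553 m

γ = 1/√(1 − 0.990²) = 7.0888
Dilated lifetime: Δt = γτ₀ = 7.0888 × 0.263 ns = 1.8644 ns
d = vΔt = 0.990c × 1.8644 ns = 2.9680×10^8 m/s × 1.8644×10^-9 s = 0.553 m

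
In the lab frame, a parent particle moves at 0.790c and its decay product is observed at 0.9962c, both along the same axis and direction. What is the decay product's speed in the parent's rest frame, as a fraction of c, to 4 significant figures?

Inverse velocity addition: u' = (u − v)/(1 − uv/c²)
= (0.9962 − 0.790)/(1 − 0.9962×0.790) = 0.2062/0.213002 = 0.9681

u' ≈ 0.9681c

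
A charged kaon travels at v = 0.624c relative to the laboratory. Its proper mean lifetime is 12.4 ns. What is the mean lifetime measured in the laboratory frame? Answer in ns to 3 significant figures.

γ = 1/√(1 − 0.624²) = 1.2797
Time dilation: Δt = γτ₀ = 1.2797 × 12.4 ns = 15.9 ns

Δt ≈ 15.9 ns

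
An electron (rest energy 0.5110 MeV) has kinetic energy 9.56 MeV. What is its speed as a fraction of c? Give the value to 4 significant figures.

β ≈ 0.9987

γ = 1 + K/(m₀c²) = 1 + 9.56/0.5110 = 19.7084
β = √(1 − 1/γ²) = 0.9987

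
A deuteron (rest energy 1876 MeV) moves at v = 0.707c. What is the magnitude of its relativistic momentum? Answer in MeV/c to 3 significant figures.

γ = 1/√(1 − 0.707²) = 1.4140
p = γβm₀c = 1.4140 × 0.707 × 1876 MeV/c = 1880 MeV/c

p ≈ 1880 MeV/c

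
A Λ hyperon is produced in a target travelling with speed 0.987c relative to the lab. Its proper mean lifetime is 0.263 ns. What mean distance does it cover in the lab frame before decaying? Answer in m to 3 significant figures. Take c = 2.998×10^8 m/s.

γ = 1/√(1 − 0.987²) = 6.2220
Dilated lifetime: Δt = γτ₀ = 6.2220 × 0.263 ns = 1.6364 ns
d = vΔt = 0.987c × 1.6364 ns = 2.9590×10^8 m/s × 1.6364×10^-9 s = 0.484 m

d ≈ 0.484 m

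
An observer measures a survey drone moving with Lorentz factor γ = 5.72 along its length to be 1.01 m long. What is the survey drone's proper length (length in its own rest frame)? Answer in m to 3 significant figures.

L₀ ≈ 5.78 m

γ = 5.72 (given)
L₀ = γL = 5.72 × 1.01 = 5.78 m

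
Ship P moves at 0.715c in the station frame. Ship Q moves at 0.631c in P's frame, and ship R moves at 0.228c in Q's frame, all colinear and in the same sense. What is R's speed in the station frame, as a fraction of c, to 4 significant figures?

u ≈ 0.9538c

Compose boost 2: (0.631 + 0.715)/(1 + 0.631×0.715) = 1.346/1.45117 = 0.927531
Compose boost 3: (0.228 + 0.927531)/(1 + 0.228×0.927531) = 1.15553/1.21148 = 0.9538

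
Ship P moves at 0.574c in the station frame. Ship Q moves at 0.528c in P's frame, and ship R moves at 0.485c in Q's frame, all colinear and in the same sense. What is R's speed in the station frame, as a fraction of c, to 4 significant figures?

Compose boost 2: (0.528 + 0.574)/(1 + 0.528×0.574) = 1.102/1.30307 = 0.845694
Compose boost 3: (0.485 + 0.845694)/(1 + 0.485×0.845694) = 1.33069/1.41016 = 0.9436

u ≈ 0.9436c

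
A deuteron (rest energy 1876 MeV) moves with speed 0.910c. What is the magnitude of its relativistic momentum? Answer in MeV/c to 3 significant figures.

γ = 1/√(1 − 0.910²) = 2.4119
p = γβm₀c = 2.4119 × 0.910 × 1876 MeV/c = 4120 MeV/c

p ≈ 4120 MeV/c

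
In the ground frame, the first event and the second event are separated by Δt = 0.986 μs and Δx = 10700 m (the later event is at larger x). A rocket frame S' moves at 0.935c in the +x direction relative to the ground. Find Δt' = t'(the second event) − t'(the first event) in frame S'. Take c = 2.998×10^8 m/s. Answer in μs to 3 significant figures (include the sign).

Δt' ≈ -91.3 μs

γ = 1/√(1 − 0.935²) = 2.8197
Δt' = γ(Δt − vΔx/c²) = 2.8197 × (0.986 μs − 0.935×10700 m / (2.998×10^8 m/s))
= 2.8197 × (-32.385 μs) = -91.3 μs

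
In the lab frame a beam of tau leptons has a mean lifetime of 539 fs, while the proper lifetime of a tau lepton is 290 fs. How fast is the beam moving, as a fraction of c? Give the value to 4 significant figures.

β ≈ 0.8429

γ = Δt/τ₀ = 539/290 = 1.85862
β = √(1 − 1/γ²) = √(1 − 1/1.85862²) = 0.8429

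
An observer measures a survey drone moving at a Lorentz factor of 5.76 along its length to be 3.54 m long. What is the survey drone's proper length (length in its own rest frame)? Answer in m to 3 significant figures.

γ = 5.76 (given)
L₀ = γL = 5.76 × 3.54 = 20.4 m

L₀ ≈ 20.4 m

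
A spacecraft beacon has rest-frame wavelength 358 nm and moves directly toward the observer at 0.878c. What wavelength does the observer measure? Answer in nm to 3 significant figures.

λ_obs ≈ 91.2 nm

Relativistic Doppler: λ_obs = λ_src √((1−β)/(1+β))
= 358 × √(0.12200/1.8780) = 358 × 0.25488 = 91.2 nm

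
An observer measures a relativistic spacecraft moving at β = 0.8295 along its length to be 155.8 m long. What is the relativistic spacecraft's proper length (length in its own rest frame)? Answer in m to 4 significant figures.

γ = 1/√(1 − 0.8295²) = 1.79049
L₀ = γL = 1.79049 × 155.8 = 279.0 m

L₀ ≈ 279.0 m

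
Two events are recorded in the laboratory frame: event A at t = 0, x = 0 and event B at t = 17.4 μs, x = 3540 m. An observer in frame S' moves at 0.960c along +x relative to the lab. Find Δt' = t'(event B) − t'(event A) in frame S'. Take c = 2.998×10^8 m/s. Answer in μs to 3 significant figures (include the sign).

γ = 1/√(1 − 0.960²) = 3.5714
Δt' = γ(Δt − vΔx/c²) = 3.5714 × (17.4 μs − 0.960×3540 m / (2.998×10^8 m/s))
= 3.5714 × (6.0644 μs) = 21.7 μs

Δt' ≈ 21.7 μs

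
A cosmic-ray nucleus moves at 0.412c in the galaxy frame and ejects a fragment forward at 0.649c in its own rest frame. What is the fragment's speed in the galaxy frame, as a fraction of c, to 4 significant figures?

u ≈ 0.8372c

Compose boost 2: (0.649 + 0.412)/(1 + 0.649×0.412) = 1.061/1.26739 = 0.8372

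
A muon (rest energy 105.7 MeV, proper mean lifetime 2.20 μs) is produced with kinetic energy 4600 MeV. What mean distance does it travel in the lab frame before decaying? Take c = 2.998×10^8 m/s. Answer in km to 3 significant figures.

γ = 1 + K/(m₀c²) = 1 + 4600/105.7 = 44.519
β = √(1 − 1/γ²) = 0.99975
Dilated lifetime: γτ₀ = 44.519 × 2.20 μs = 97.943 μs
d = βc·γτ₀ = 0.99975 × (2.998×10^8 m/s) × 9.7943×10^-5 s = 29.4 km

d ≈ 29.4 km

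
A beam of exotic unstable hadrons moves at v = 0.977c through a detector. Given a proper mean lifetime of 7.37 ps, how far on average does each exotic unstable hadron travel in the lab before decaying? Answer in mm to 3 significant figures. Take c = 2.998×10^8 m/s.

d ≈ 10.1 mm

γ = 1/√(1 − 0.977²) = 4.6896
Dilated lifetime: Δt = γτ₀ = 4.6896 × 7.37 ps = 34.562 ps
d = vΔt = 0.977c × 34.562 ps = 2.9290×10^8 m/s × 3.4562×10^-11 s = 10.1 mm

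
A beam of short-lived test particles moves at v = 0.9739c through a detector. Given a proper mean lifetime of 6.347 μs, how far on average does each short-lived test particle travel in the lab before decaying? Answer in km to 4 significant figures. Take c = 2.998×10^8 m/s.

γ = 1/√(1 − 0.9739²) = 4.40572
Dilated lifetime: Δt = γτ₀ = 4.40572 × 6.347 μs = 27.9631 μs
d = vΔt = 0.9739c × 27.9631 μs = 2.91975×10^8 m/s × 2.79631×10^-5 s = 8.165 km

d ≈ 8.165 km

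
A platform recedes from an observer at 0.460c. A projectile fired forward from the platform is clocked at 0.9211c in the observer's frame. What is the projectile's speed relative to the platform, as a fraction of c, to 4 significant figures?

Inverse velocity addition: u' = (u − v)/(1 − uv/c²)
= (0.9211 − 0.460)/(1 − 0.9211×0.460) = 0.4611/0.576294 = 0.8001

u' ≈ 0.8001c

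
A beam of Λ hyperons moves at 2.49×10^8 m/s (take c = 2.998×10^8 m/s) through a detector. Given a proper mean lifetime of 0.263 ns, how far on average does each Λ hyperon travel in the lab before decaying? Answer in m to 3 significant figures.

d ≈ 0.118 m

β = v/c = 2.49×10^8 / 2.998×10^8 = 0.83055
γ = 1/√(1 − 0.83055²) = 1.7955
Dilated lifetime: Δt = γτ₀ = 1.7955 × 0.263 ns = 0.47222 ns
d = vΔt = 0.83055c × 0.47222 ns = 2.4900×10^8 m/s × 4.7222×10^-10 s = 0.118 m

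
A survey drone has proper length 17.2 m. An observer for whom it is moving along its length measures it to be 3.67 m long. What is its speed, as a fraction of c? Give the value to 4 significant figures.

γ = L₀/L = 17.2/3.67 = 4.68665
β = √(1 − 1/γ²) = 0.9770

β ≈ 0.9770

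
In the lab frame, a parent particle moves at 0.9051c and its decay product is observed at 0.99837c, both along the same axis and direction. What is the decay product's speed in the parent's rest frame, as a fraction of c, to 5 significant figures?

u' ≈ 0.96778c

Inverse velocity addition: u' = (u − v)/(1 − uv/c²)
= (0.99837 − 0.9051)/(1 − 0.99837×0.9051) = 0.093270/0.09637531 = 0.96778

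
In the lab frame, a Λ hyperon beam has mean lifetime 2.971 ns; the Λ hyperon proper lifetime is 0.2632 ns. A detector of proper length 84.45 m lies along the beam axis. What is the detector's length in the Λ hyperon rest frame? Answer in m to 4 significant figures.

Time dilation ⇒ γ = Δt/τ₀ = 2.971/0.2632 = 11.2880
Length contraction: L = L₀/γ = 84.45/11.2880 = 7.481 m

L ≈ 7.481 m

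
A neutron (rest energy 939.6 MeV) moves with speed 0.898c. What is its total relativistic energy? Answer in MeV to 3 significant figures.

E ≈ 2140 MeV

γ = 1/√(1 − 0.898²) = 2.2728
E = γm₀c² = 2.2728 × 939.6 MeV = 2140 MeV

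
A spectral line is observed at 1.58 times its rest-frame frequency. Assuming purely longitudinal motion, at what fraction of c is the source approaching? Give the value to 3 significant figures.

β ≈ 0.428

f_obs/f_src = √((1+β)/(1−β)) = 1.58  ⇒  (1+β)/(1−β) = 2.4964
β = |1 − D²|/(1 + D²) = |1 − 2.4964|/(1 + 2.4964) = 0.428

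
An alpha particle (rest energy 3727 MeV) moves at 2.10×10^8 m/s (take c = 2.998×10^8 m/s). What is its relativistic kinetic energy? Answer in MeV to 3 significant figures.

β = v/c = 2.10×10^8 / 2.998×10^8 = 0.70047
γ = 1/√(1 − 0.70047²) = 1.4012
K = (γ − 1)m₀c² = (1.4012 − 1) × 3727 MeV = 0.40118 × 3727 MeV = 1500 MeV

K ≈ 1500 MeV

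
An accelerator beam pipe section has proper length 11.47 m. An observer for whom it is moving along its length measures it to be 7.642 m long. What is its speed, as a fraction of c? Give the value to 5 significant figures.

β ≈ 0.74572

γ = L₀/L = 11.47/7.642 = 1.500916
β = √(1 − 1/γ²) = 0.74572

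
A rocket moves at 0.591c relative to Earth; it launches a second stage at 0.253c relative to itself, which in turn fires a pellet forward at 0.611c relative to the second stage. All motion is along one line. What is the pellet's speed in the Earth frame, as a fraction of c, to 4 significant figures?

u ≈ 0.9286c

Compose boost 2: (0.253 + 0.591)/(1 + 0.253×0.591) = 0.8440/1.14952 = 0.734218
Compose boost 3: (0.611 + 0.734218)/(1 + 0.611×0.734218) = 1.34522/1.44861 = 0.9286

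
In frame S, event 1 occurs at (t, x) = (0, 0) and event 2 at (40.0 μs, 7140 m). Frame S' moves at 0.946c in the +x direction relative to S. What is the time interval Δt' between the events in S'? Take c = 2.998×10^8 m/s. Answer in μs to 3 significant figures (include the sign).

γ = 1/√(1 − 0.946²) = 3.0848
Δt' = γ(Δt − vΔx/c²) = 3.0848 × (40.0 μs − 0.946×7140 m / (2.998×10^8 m/s))
= 3.0848 × (17.470 μs) = 53.9 μs

Δt' ≈ 53.9 μs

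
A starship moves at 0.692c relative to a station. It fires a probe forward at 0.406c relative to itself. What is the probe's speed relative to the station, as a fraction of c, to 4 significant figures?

u ≈ 0.8572c

Relativistic velocity addition: u = (u' + v)/(1 + u'v/c²)
= (0.406 + 0.692)/(1 + 0.406×0.692) = 1.098/1.28095 = 0.8572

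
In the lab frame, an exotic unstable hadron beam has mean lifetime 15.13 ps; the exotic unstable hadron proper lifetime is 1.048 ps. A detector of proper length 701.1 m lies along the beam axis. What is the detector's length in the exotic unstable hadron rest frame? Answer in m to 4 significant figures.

L ≈ 48.56 m

Time dilation ⇒ γ = Δt/τ₀ = 15.13/1.048 = 14.4370
Length contraction: L = L₀/γ = 701.1/14.4370 = 48.56 m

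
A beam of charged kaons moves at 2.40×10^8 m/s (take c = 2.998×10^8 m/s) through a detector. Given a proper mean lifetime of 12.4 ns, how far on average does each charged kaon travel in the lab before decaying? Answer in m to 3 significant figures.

β = v/c = 2.40×10^8 / 2.998×10^8 = 0.80053
γ = 1/√(1 − 0.80053²) = 1.6686
Dilated lifetime: Δt = γτ₀ = 1.6686 × 12.4 ns = 20.691 ns
d = vΔt = 0.80053c × 20.691 ns = 2.4000×10^8 m/s × 2.0691×10^-8 s = 4.97 m

d ≈ 4.97 m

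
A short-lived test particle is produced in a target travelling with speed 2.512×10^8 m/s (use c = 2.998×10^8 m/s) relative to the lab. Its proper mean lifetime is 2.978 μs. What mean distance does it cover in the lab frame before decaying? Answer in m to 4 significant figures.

d ≈ 1371 m

β = v/c = 2.512×10^8 / 2.998×10^8 = 0.837892
γ = 1/√(1 − 0.837892²) = 1.83205
Dilated lifetime: Δt = γτ₀ = 1.83205 × 2.978 μs = 5.45585 μs
d = vΔt = 0.837892c × 5.45585 μs = 2.51200×10^8 m/s × 5.45585×10^-6 s = 1371 m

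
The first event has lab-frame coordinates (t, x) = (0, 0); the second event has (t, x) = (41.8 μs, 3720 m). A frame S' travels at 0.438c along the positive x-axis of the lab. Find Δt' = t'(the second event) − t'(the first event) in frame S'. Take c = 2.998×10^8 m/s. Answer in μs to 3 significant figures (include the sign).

Δt' ≈ 40.5 μs

γ = 1/√(1 − 0.438²) = 1.1124
Δt' = γ(Δt − vΔx/c²) = 1.1124 × (41.8 μs − 0.438×3720 m / (2.998×10^8 m/s))
= 1.1124 × (36.365 μs) = 40.5 μs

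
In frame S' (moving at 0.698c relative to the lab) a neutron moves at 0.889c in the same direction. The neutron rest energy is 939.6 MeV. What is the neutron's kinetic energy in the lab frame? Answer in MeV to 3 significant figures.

u_lab = (0.889 + 0.698)/(1 + 0.889×0.698) = 0.979314
γ = 1/√(1 − 0.979314²) = 4.9420
K = (γ − 1)m₀c² = (4.9420 − 1) × 939.6 = 3.9420 × 939.6 = 3700 MeV

K ≈ 3700 MeV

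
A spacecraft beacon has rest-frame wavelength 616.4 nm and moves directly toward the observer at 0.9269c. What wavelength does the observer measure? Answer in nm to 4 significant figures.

Relativistic Doppler: λ_obs = λ_src √((1−β)/(1+β))
= 616.4 × √(0.0731000/1.92690) = 616.4 × 0.194773 = 120.1 nm

λ_obs ≈ 120.1 nm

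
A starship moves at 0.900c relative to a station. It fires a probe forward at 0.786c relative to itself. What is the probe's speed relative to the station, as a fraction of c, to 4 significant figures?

u ≈ 0.9875c

Relativistic velocity addition: u = (u' + v)/(1 + u'v/c²)
= (0.786 + 0.900)/(1 + 0.786×0.900) = 1.686/1.70740 = 0.9875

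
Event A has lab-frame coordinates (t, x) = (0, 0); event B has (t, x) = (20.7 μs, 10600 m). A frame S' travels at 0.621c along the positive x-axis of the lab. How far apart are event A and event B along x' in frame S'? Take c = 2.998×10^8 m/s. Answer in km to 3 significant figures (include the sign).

γ = 1/√(1 − 0.621²) = 1.2758
Δx' = γ(Δx − vΔt) = 1.2758 × (10600 m − 0.621×(2.998×10^8 m/s)×20.7×10^-6 s)
= 1.2758 × (6746.2 m) = 8.61 km

Δx' ≈ 8.61 km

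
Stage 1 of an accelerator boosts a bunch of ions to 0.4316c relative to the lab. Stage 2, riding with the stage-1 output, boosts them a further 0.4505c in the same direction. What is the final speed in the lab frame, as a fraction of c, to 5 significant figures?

u ≈ 0.73851c

Compose boost 2: (0.4505 + 0.4316)/(1 + 0.4505×0.4316) = 0.88210/1.194436 = 0.73851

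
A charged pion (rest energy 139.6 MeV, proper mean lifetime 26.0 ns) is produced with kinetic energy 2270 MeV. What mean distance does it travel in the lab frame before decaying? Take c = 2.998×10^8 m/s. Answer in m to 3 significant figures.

γ = 1 + K/(m₀c²) = 1 + 2270/139.6 = 17.261
β = √(1 − 1/γ²) = 0.99832
Dilated lifetime: γτ₀ = 17.261 × 26.0 ns = 448.78 ns
d = βc·γτ₀ = 0.99832 × (2.998×10^8 m/s) × 4.4878×10^-7 s = 134 m

d ≈ 134 m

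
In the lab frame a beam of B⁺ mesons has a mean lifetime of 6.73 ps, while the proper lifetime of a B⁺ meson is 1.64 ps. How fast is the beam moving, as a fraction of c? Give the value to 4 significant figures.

β ≈ 0.9699

γ = Δt/τ₀ = 6.73/1.64 = 4.10366
β = √(1 − 1/γ²) = √(1 − 1/4.10366²) = 0.9699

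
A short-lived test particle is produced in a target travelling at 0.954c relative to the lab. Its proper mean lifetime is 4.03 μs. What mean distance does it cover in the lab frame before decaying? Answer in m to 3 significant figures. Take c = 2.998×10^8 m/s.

γ = 1/√(1 − 0.954²) = 3.3355
Dilated lifetime: Δt = γτ₀ = 3.3355 × 4.03 μs = 13.442 μs
d = vΔt = 0.954c × 13.442 μs = 2.8601×10^8 m/s × 1.3442×10^-5 s = 3840 m

d ≈ 3840 m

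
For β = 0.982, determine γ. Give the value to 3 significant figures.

γ = 1/√(1 − β²) = 1/√(1 − 0.982²) = 1/√(0.035676) = 5.29

γ ≈ 5.29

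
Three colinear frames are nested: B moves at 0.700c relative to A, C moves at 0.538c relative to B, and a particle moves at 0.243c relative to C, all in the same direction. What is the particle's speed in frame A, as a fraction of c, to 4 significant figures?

u ≈ 0.9375c

Compose boost 2: (0.538 + 0.700)/(1 + 0.538×0.700) = 1.238/1.37660 = 0.899317
Compose boost 3: (0.243 + 0.899317)/(1 + 0.243×0.899317) = 1.14232/1.21853 = 0.9375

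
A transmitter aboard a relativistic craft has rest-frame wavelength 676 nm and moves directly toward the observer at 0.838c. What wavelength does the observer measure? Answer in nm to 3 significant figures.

Relativistic Doppler: λ_obs = λ_src √((1−β)/(1+β))
= 676 × √(0.16200/1.8380) = 676 × 0.29688 = 201 nm

λ_obs ≈ 201 nm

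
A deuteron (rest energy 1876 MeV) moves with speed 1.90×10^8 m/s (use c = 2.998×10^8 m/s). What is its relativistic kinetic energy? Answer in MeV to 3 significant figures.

K ≈ 549 MeV

β = v/c = 1.90×10^8 / 2.998×10^8 = 0.63376
γ = 1/√(1 − 0.63376²) = 1.2928
K = (γ − 1)m₀c² = (1.2928 − 1) × 1876 MeV = 0.29277 × 1876 MeV = 549 MeV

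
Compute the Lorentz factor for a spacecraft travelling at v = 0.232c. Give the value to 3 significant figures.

γ ≈ 1.03

γ = 1/√(1 − β²) = 1/√(1 − 0.232²) = 1/√(0.94618) = 1.03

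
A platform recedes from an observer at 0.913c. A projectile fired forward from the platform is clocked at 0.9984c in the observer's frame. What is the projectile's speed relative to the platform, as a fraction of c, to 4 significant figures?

Inverse velocity addition: u' = (u − v)/(1 − uv/c²)
= (0.9984 − 0.913)/(1 − 0.9984×0.913) = 0.08540/0.0884608 = 0.9654

u' ≈ 0.9654c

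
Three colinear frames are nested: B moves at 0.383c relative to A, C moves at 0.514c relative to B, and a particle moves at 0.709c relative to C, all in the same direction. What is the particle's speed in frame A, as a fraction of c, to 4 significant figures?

Compose boost 2: (0.514 + 0.383)/(1 + 0.514×0.383) = 0.8970/1.19686 = 0.749460
Compose boost 3: (0.709 + 0.749460)/(1 + 0.709×0.749460) = 1.45846/1.53137 = 0.9524

u ≈ 0.9524c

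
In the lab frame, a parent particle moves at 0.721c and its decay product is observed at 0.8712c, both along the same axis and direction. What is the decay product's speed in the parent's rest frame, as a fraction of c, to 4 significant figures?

Inverse velocity addition: u' = (u − v)/(1 − uv/c²)
= (0.8712 − 0.721)/(1 − 0.8712×0.721) = 0.1502/0.371865 = 0.4039

u' ≈ 0.4039c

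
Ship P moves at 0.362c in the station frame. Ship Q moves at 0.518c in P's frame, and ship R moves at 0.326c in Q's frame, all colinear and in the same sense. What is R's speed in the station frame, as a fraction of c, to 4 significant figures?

u ≈ 0.8594c

Compose boost 2: (0.518 + 0.362)/(1 + 0.518×0.362) = 0.8800/1.18752 = 0.741043
Compose boost 3: (0.326 + 0.741043)/(1 + 0.326×0.741043) = 1.06704/1.24158 = 0.8594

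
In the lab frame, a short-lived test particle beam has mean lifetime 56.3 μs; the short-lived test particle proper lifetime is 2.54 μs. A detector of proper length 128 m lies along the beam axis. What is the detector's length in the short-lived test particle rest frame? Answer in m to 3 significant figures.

L ≈ 5.77 m

Time dilation ⇒ γ = Δt/τ₀ = 56.3/2.54 = 22.165
Length contraction: L = L₀/γ = 128/22.165 = 5.77 m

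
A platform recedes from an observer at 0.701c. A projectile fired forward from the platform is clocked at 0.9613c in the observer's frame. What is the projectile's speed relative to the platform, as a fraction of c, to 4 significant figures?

Inverse velocity addition: u' = (u − v)/(1 − uv/c²)
= (0.9613 − 0.701)/(1 − 0.9613×0.701) = 0.2603/0.326129 = 0.7982

u' ≈ 0.7982c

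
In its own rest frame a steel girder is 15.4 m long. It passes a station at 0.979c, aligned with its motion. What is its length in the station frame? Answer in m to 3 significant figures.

L ≈ 3.14 m

γ = 1/√(1 − 0.979²) = 4.9053
Length contraction: L = L₀/γ = 15.4/4.9053 = 3.14 m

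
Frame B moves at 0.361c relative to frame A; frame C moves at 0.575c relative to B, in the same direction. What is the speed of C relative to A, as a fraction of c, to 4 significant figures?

Compose boost 2: (0.575 + 0.361)/(1 + 0.575×0.361) = 0.9360/1.20758 = 0.7751

u ≈ 0.7751c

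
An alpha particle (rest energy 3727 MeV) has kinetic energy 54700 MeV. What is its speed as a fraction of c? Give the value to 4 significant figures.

β ≈ 0.9980

γ = 1 + K/(m₀c²) = 1 + 54700/3727 = 15.6767
β = √(1 − 1/γ²) = 0.9980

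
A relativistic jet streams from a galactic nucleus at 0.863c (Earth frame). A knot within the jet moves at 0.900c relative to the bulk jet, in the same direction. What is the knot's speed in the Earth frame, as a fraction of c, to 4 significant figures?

u ≈ 0.9923c

Relativistic velocity addition: u = (u' + v)/(1 + u'v/c²)
= (0.900 + 0.863)/(1 + 0.900×0.863) = 1.763/1.77670 = 0.9923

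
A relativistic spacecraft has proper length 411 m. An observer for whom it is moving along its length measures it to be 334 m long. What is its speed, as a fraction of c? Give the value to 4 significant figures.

γ = L₀/L = 411/334 = 1.23054
β = √(1 − 1/γ²) = 0.5827

β ≈ 0.5827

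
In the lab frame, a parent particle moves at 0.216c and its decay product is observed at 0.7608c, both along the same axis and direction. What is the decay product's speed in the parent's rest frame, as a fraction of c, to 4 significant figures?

Inverse velocity addition: u' = (u − v)/(1 − uv/c²)
= (0.7608 − 0.216)/(1 − 0.7608×0.216) = 0.5448/0.835667 = 0.6519

u' ≈ 0.6519c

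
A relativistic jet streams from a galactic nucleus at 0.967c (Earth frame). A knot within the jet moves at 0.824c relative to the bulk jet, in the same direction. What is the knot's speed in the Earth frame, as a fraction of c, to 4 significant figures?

u ≈ 0.9968c

Relativistic velocity addition: u = (u' + v)/(1 + u'v/c²)
= (0.824 + 0.967)/(1 + 0.824×0.967) = 1.791/1.79681 = 0.9968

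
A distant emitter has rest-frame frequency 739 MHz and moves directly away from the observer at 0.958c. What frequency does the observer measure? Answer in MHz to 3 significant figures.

Relativistic Doppler: f_obs = f_src √((1−β)/(1+β))
= 739 × √(0.042000/1.9580) = 739 × 0.14646 = 108 MHz

f_obs ≈ 108 MHz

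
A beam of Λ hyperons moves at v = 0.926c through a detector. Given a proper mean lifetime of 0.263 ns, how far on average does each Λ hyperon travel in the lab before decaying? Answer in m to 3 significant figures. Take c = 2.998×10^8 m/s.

d ≈ 0.193 m

γ = 1/√(1 − 0.926²) = 2.6488
Dilated lifetime: Δt = γτ₀ = 2.6488 × 0.263 ns = 0.69665 ns
d = vΔt = 0.926c × 0.69665 ns = 2.7761×10^8 m/s × 6.9665×10^-10 s = 0.193 m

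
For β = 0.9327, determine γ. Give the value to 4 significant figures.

γ ≈ 2.773

γ = 1/√(1 − β²) = 1/√(1 − 0.9327²) = 1/√(0.130071) = 2.773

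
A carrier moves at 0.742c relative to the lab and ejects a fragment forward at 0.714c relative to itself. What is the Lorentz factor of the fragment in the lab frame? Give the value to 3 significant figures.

u_lab = (0.714 + 0.742)/(1 + 0.714×0.742) = 1.456/1.52979 = 0.951766
γ = 1/√(1 − 0.951766²) = 3.26

γ ≈ 3.26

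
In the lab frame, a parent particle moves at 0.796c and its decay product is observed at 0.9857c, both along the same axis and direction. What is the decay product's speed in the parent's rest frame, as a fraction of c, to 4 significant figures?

Inverse velocity addition: u' = (u − v)/(1 − uv/c²)
= (0.9857 − 0.796)/(1 − 0.9857×0.796) = 0.1897/0.215383 = 0.8808

u' ≈ 0.8808c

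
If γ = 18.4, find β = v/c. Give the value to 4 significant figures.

β = √(1 − 1/γ²) = √(1 − 1/18.4²) = √(0.997046) = 0.9985

β ≈ 0.9985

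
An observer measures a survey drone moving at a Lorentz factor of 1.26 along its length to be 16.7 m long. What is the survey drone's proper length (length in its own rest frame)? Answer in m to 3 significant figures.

L₀ ≈ 21.0 m

γ = 1.26 (given)
L₀ = γL = 1.26 × 16.7 = 21.0 m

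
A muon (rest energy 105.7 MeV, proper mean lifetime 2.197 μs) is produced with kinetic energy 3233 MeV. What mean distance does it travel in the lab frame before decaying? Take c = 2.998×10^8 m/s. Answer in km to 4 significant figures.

d ≈ 20.79 km

γ = 1 + K/(m₀c²) = 1 + 3233/105.7 = 31.5866
β = √(1 − 1/γ²) = 0.999499
Dilated lifetime: γτ₀ = 31.5866 × 2.197 μs = 69.3957 μs
d = βc·γτ₀ = 0.999499 × (2.998×10^8 m/s) × 6.93957×10^-5 s = 20.79 km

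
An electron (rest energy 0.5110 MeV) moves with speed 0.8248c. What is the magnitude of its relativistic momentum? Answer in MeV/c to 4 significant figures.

γ = 1/√(1 − 0.8248²) = 1.76858
p = γβm₀c = 1.76858 × 0.8248 × 0.5110 MeV/c = 0.7454 MeV/c

p ≈ 0.7454 MeV/c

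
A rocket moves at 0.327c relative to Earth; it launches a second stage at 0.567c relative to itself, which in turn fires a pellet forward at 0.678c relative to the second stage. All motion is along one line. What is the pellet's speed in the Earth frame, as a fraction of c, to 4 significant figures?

Compose boost 2: (0.567 + 0.327)/(1 + 0.567×0.327) = 0.8940/1.18541 = 0.754170
Compose boost 3: (0.678 + 0.754170)/(1 + 0.678×0.754170) = 1.43217/1.51133 = 0.9476

u ≈ 0.9476c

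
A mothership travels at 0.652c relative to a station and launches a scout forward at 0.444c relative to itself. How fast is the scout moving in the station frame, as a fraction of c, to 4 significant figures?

Compose boost 2: (0.444 + 0.652)/(1 + 0.444×0.652) = 1.096/1.28949 = 0.8499

u ≈ 0.8499c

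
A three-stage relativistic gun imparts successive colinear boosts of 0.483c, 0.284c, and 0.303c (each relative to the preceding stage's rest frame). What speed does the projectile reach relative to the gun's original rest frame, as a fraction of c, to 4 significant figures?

Compose boost 2: (0.284 + 0.483)/(1 + 0.284×0.483) = 0.7670/1.13717 = 0.674480
Compose boost 3: (0.303 + 0.674480)/(1 + 0.303×0.674480) = 0.977480/1.20437 = 0.8116

u ≈ 0.8116c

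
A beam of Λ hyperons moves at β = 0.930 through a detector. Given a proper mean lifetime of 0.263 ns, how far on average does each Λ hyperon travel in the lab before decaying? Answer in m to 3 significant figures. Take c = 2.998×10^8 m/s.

d ≈ 0.199 m

γ = 1/√(1 − 0.930²) = 2.7206
Dilated lifetime: Δt = γτ₀ = 2.7206 × 0.263 ns = 0.71553 ns
d = vΔt = 0.930c × 0.71553 ns = 2.7881×10^8 m/s × 7.1553×10^-10 s = 0.199 m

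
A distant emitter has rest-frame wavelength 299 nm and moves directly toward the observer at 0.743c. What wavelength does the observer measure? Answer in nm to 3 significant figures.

Relativistic Doppler: λ_obs = λ_src √((1−β)/(1+β))
= 299 × √(0.25700/1.7430) = 299 × 0.38399 = 115 nm

λ_obs ≈ 115 nm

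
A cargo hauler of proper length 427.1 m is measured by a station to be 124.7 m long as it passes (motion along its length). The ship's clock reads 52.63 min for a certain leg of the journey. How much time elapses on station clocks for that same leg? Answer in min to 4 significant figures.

Δt ≈ 180.3 min

Length contraction ⇒ γ = L₀/L = 427.1/124.7 = 3.42502
Time dilation: Δt = γτ₀ = 3.42502 × 52.63 min = 180.3 min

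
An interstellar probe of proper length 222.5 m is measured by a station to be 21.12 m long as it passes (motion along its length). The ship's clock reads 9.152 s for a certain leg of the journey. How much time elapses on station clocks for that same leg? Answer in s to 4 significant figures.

Δt ≈ 96.42 s

Length contraction ⇒ γ = L₀/L = 222.5/21.12 = 10.5350
Time dilation: Δt = γτ₀ = 10.5350 × 9.152 s = 96.42 s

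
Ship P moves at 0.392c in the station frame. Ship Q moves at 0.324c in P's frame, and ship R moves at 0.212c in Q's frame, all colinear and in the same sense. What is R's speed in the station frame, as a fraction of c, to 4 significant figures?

Compose boost 2: (0.324 + 0.392)/(1 + 0.324×0.392) = 0.7160/1.12701 = 0.635310
Compose boost 3: (0.212 + 0.635310)/(1 + 0.212×0.635310) = 0.847310/1.13469 = 0.7467

u ≈ 0.7467c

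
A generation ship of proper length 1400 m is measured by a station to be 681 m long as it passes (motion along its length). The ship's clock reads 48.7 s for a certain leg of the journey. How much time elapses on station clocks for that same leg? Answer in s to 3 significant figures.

Δt ≈ 100 s

Length contraction ⇒ γ = L₀/L = 1400/681 = 2.0558
Time dilation: Δt = γτ₀ = 2.0558 × 48.7 s = 100 s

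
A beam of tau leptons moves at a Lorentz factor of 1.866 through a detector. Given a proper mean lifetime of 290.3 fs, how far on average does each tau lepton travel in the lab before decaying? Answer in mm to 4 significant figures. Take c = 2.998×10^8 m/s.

β = √(1 − 1/γ²) = √(1 − 1/1.866²) = 0.844278
Dilated lifetime: Δt = γτ₀ = 1.866 × 290.3 fs = 541.700 fs
d = vΔt = 0.844278c × 541.700 fs = 2.53115×10^8 m/s × 5.41700×10^-13 s = 0.1371 mm

d ≈ 0.1371 mm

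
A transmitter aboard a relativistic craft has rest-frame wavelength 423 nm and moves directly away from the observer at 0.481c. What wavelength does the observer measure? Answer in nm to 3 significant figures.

Relativistic Doppler: λ_obs = λ_src √((1+β)/(1−β))
= 423 × √(1.4810/0.51900) = 423 × 1.6892 = 715 nm

λ_obs ≈ 715 nm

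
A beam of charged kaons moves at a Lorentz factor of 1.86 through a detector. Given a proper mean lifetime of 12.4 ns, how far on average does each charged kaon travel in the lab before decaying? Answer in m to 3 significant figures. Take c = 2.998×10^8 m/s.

β = √(1 − 1/γ²) = √(1 − 1/1.86²) = 0.84318
Dilated lifetime: Δt = γτ₀ = 1.86 × 12.4 ns = 23.064 ns
d = vΔt = 0.84318c × 23.064 ns = 2.5278×10^8 m/s × 2.3064×10^-8 s = 5.83 m

d ≈ 5.83 m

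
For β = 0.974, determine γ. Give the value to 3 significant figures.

γ = 1/√(1 − β²) = 1/√(1 − 0.974²) = 1/√(0.051324) = 4.41

γ ≈ 4.41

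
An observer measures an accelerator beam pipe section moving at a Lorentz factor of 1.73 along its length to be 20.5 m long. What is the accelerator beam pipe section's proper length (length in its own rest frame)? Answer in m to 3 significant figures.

γ = 1.73 (given)
L₀ = γL = 1.73 × 20.5 = 35.5 m

L₀ ≈ 35.5 m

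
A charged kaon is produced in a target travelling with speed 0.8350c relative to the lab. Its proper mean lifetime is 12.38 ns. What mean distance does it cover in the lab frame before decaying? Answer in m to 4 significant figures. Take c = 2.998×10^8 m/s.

d ≈ 5.632 m

γ = 1/√(1 − 0.8350²) = 1.81736
Dilated lifetime: Δt = γτ₀ = 1.81736 × 12.38 ns = 22.4989 ns
d = vΔt = 0.8350c × 22.4989 ns = 2.50333×10^8 m/s × 2.24989×10^-8 s = 5.632 m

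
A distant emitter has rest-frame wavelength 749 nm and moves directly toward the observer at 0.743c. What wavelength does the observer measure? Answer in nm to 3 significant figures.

λ_obs ≈ 288 nm

Relativistic Doppler: λ_obs = λ_src √((1−β)/(1+β))
= 749 × √(0.25700/1.7430) = 749 × 0.38399 = 288 nm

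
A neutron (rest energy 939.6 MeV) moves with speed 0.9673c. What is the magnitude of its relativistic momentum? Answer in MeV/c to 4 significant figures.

γ = 1/√(1 − 0.9673²) = 3.94267
p = γβm₀c = 3.94267 × 0.9673 × 939.6 MeV/c = 3583 MeV/c

p ≈ 3583 MeV/c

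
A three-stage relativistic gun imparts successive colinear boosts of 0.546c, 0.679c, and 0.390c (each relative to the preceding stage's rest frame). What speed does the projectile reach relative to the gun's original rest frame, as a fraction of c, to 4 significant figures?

Compose boost 2: (0.679 + 0.546)/(1 + 0.679×0.546) = 1.225/1.37073 = 0.893682
Compose boost 3: (0.390 + 0.893682)/(1 + 0.390×0.893682) = 1.28368/1.34854 = 0.9519

u ≈ 0.9519c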